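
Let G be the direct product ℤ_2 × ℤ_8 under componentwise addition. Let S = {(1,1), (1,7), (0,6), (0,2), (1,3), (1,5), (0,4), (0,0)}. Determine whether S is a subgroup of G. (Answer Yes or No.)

|S| = 8 divides |G| = 16, consistent with Lagrange.
S contains the identity, every element's inverse is in S, and S is closed under +: it is a subgroup.
In fact S = ⟨(1,5)⟩.

Yes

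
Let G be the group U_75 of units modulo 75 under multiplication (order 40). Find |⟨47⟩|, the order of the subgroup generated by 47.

Compute successive powers of 47 mod 75: 47, 34, 23, 31, 32, 4, 38, 61, …; 47^20 ≡ 1 (mod 75).
So |⟨47⟩| = 20.

20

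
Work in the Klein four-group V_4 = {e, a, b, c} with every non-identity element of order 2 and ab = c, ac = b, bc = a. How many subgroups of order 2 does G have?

3

|G| = 4 and 2 | 4, so subgroups of order 2 are possible by Lagrange.
The subgroups of order 2 are: {e, a}; {e, b}; {e, c}.
So G has 3 subgroups of order 2.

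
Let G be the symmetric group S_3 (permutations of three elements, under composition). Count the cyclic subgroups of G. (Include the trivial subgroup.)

Each element a generates a cyclic subgroup ⟨a⟩; distinct elements may generate the same one (a cyclic group of order d has φ(d) generators).
Cyclic subgroups by order — order 1: 1; order 2: 3; order 3: 1.
Total: 5.

5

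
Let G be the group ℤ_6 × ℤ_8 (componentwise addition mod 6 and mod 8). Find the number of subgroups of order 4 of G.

3

|G| = 48 and 4 | 48, so subgroups of order 4 are possible by Lagrange.
The subgroups of order 4 are: {(0,0), (0,2), (0,4), (0,6)}; {(0,0), (0,4), (3,0), (3,4)}; {(0,0), (0,4), (3,2), (3,6)}.
So G has 3 subgroups of order 4.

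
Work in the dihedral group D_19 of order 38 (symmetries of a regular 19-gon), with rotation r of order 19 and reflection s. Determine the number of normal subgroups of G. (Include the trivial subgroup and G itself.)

3

G has 22 subgroups. Checking conjugation-invariance by order — order 1: 1/1 normal; order 2: 0/19 normal; order 19: 1/1 normal; order 38: 1/1 normal.
Total normal subgroups: 3.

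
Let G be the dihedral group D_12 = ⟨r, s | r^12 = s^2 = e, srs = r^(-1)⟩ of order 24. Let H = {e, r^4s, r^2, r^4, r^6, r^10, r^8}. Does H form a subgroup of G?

No

|H| = 7 does not divide |G| = 24, so by Lagrange H is not a subgroup.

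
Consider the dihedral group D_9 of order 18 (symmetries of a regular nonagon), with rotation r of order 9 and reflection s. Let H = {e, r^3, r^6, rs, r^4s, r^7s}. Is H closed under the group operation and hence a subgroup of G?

Yes

|H| = 6 divides |G| = 18, consistent with Lagrange.
H contains the identity, every element's inverse is in H, and H is closed under ·: it is a subgroup.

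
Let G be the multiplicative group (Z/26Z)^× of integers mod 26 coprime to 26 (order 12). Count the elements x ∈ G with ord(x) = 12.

The elements of order 12 are: 7, 11, 15, 19.
That's 4.

4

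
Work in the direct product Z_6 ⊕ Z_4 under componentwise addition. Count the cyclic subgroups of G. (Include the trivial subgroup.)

Each element a generates a cyclic subgroup ⟨a⟩; distinct elements may generate the same one (a cyclic group of order d has φ(d) generators).
Cyclic subgroups by order — order 1: 1; order 2: 3; order 3: 1; order 4: 2; order 6: 3; order 12: 2.
Total: 12.

12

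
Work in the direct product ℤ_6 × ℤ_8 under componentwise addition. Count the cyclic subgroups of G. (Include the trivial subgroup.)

16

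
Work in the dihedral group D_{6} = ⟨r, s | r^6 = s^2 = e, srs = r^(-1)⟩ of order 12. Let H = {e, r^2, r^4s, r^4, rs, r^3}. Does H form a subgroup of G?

Closure fails: r^4 · r^4s = r^2s ∉ H. So H is not a subgroup.

No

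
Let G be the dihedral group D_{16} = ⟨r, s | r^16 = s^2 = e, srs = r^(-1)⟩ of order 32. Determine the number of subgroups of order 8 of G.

5

|G| = 32 and 8 | 32, so subgroups of order 8 are possible by Lagrange.
The subgroups of order 8 are: {e, r^2, r^4, r^6, r^8, r^10, r^12, r^14}; {e, r^4, r^8, r^12, r^2s, r^6s, r^10s, r^14s}; {e, r^4, r^8, r^12, r^3s, r^7s, r^11s, r^15s}; {e, r^4, r^8, r^12, s, r^4s, r^8s, r^12s}; … (5 in all).
So G has 5 subgroups of order 8.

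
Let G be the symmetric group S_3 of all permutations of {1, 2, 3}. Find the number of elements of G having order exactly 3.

2

The elements of order 3 are: (1 2 3), (1 3 2).
That's 2.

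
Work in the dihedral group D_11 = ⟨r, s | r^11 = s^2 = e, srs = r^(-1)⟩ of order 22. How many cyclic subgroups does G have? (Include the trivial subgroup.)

13

A cyclic subgroup of order d is generated by each of its φ(d) elements of order d, so the cyclic subgroups of order d number (#elements of order d)/φ(d).
Cyclic subgroups by order — order 1: 1; order 2: 11; order 11: 1.
Total: 13.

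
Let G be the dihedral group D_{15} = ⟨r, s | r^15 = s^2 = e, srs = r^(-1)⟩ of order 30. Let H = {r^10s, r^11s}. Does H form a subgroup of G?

No

The identity e ∉ H, so H is not a subgroup.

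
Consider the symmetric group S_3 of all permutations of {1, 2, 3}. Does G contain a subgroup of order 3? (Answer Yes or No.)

Yes

3 | 6. A subgroup of order 3 is {e, (1 2 3), (1 3 2)}.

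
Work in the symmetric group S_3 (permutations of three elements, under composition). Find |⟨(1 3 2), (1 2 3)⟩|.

|⟨(1 3 2)⟩| = 3 and |⟨(1 2 3)⟩| = 3, so |H| is a multiple of lcm(3, 3) = 3 and divides |G| = 6.
Closing under the operation: H = {e, (1 2 3), (1 3 2)}, so |H| = 3.

3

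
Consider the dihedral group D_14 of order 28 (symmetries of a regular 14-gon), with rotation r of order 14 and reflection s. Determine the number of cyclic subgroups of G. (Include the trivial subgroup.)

18

A cyclic subgroup of order d is generated by each of its φ(d) elements of order d, so the cyclic subgroups of order d number (#elements of order d)/φ(d).
Cyclic subgroups by order — order 1: 1; order 2: 15; order 7: 1; order 14: 1.
Total: 18.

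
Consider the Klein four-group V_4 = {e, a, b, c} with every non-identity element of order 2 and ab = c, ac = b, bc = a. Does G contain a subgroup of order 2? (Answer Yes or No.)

2 | 4. A subgroup of order 2 is {e, a}.

Yes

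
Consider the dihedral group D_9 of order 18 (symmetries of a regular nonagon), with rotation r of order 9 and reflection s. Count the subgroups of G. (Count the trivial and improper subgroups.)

|G| = 18, so by Lagrange every subgroup order divides 18. Divisors: 1, 2, 3, 6, 9, 18.
Subgroups by order — order 1: 1; order 2: 9; order 3: 1; order 6: 3; order 9: 1; order 18: 1.
Total: 1 + 9 + 1 + 3 + 1 + 1 = 16.

16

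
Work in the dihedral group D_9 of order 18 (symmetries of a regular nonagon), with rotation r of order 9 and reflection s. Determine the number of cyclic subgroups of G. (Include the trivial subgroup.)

Group the elements of G by the cyclic subgroup they generate; each cyclic subgroup of order d accounts for φ(d) elements.
Cyclic subgroups by order — order 1: 1; order 2: 9; order 3: 1; order 9: 1.
Total: 12.

12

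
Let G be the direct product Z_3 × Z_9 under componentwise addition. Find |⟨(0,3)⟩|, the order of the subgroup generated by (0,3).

The order of (0,3) in Z_3 × Z_9 is lcm(ord(0) in Z_3, ord(3) in Z_9).
ord(0) = 1 and ord(3) = 3, so |⟨(0,3)⟩| = lcm(1, 3) = 3.

3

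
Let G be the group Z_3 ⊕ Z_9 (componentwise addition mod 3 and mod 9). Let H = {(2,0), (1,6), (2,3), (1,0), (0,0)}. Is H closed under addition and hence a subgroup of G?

No

|H| = 5 does not divide |G| = 27, so by Lagrange H is not a subgroup.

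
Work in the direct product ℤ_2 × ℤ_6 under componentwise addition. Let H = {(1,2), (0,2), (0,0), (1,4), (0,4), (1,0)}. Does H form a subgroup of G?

Yes

|H| = 6 divides |G| = 12, consistent with Lagrange.
H contains the identity, every element's inverse is in H, and H is closed under +: it is a subgroup.
In fact H = ⟨(1,2)⟩.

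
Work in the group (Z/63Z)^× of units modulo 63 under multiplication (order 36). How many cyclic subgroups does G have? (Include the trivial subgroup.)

Each element a generates a cyclic subgroup ⟨a⟩; distinct elements may generate the same one (a cyclic group of order d has φ(d) generators).
Cyclic subgroups by order — order 1: 1; order 2: 3; order 3: 4; order 6: 12.
Total: 20.

20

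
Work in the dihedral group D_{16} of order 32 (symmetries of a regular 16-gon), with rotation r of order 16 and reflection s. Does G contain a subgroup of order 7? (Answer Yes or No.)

7 does not divide |G| = 32, so by Lagrange no subgroup of order 7 exists.

No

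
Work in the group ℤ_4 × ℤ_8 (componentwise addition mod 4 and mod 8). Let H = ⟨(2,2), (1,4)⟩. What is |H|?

16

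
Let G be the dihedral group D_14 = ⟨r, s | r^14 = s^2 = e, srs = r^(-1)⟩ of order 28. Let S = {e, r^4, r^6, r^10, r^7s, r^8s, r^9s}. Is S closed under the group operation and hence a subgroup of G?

r^6 ∈ S but its inverse r^8 ∉ S, so S is not a subgroup.

No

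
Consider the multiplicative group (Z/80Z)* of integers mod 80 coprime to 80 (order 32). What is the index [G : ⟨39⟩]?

|⟨39⟩| = 2 and |G| = 32.
By Lagrange, [G : H] = |G|/|H| = 32/2 = 16.

16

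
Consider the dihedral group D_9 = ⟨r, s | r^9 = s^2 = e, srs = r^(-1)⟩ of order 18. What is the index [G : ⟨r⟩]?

|⟨r⟩| = 9 and |G| = 18.
By Lagrange, [G : H] = |G|/|H| = 18/9 = 2.

2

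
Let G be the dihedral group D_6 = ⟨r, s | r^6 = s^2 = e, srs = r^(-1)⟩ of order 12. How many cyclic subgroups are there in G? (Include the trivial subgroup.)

10

Each element a generates a cyclic subgroup ⟨a⟩; distinct elements may generate the same one (a cyclic group of order d has φ(d) generators).
Cyclic subgroups by order — order 1: 1; order 2: 7; order 3: 1; order 6: 1.
Total: 10.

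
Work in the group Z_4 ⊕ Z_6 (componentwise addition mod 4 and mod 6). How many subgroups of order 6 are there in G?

3

|G| = 24 and 6 | 24, so subgroups of order 6 are possible by Lagrange.
The subgroups of order 6 are: {(0,0), (0,1), (0,2), (0,3), (0,4), (0,5)}; {(0,0), (0,2), (0,4), (2,0), (2,2), (2,4)}; {(0,0), (0,2), (0,4), (2,1), (2,3), (2,5)}.
So G has 3 subgroups of order 6.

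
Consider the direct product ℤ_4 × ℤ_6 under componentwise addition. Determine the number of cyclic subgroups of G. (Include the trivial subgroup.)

Group the elements of G by the cyclic subgroup they generate; each cyclic subgroup of order d accounts for φ(d) elements.
Cyclic subgroups by order — order 1: 1; order 2: 3; order 3: 1; order 4: 2; order 6: 3; order 12: 2.
Total: 12.

12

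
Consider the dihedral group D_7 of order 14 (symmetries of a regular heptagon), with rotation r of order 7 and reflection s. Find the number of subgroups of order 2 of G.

|G| = 14 and 2 | 14, so subgroups of order 2 are possible by Lagrange.
The subgroups of order 2 are: {e, r^2s}; {e, r^3s}; {e, r^4s}; {e, r^5s}; … (7 in all).
So G has 7 subgroups of order 2.

7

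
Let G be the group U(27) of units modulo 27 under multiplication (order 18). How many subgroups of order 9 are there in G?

|G| = 18 and 9 | 18, so subgroups of order 9 are possible by Lagrange.
The subgroups of order 9 are: {1, 4, 7, 10, 13, 16, 19, 22, 25}.
So G has 1 subgroup of order 9.

1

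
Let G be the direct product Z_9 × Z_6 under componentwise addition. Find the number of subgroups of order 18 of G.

|G| = 54 and 18 | 54, so subgroups of order 18 are possible by Lagrange.
The subgroups of order 18 are: {(0,0), (0,1), (0,2), (0,3), (0,4), (0,5), (3,0), (3,1), (3,2), (3,3), (3,4), (3,5), (6,0), (6,1), (6,2), (6,3), (6,4), (6,5)}; {(0,0), (0,3), (1,0), (1,3), (2,0), (2,3), (3,0), (3,3), (4,0), (4,3), (5,0), (5,3), (6,0), (6,3), (7,0), (7,3), (8,0), (8,3)}; {(0,0), (0,3), (1,1), (1,4), (2,2), (2,5), (3,0), (3,3), (4,1), (4,4), (5,2), (5,5), (6,0), (6,3), (7,1), (7,4), (8,2), (8,5)}; {(0,0), (0,3), (1,2), (1,5), (2,1), (2,4), (3,0), (3,3), (4,2), (4,5), (5,1), (5,4), (6,0), (6,3), (7,2), (7,5), (8,1), (8,4)}.
So G has 4 subgroups of order 18.

4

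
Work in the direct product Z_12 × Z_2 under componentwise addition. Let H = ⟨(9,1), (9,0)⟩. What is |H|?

|⟨(9,1)⟩| = 4 and |⟨(9,0)⟩| = 4, so |H| is a multiple of lcm(4, 4) = 4 and divides |G| = 24.
Closing under the operation: H = {(0,0), (0,1), (3,0), (3,1), (6,0), (6,1), (9,0), (9,1)}, so |H| = 8.

8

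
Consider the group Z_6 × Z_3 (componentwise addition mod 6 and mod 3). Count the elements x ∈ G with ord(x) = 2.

1

An element (a,b) has order lcm(ord(a), ord(b)); count pairs with lcm equal to 2.
Enumerating gives 1 such elements.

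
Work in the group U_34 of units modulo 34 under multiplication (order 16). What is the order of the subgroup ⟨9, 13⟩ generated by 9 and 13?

|⟨9⟩| = 8 and |⟨13⟩| = 4, so |H| is a multiple of lcm(8, 4) = 8 and divides |G| = 16.
Closing under the operation: H = {1, 9, 13, 15, 19, 21, 25, 33}, so |H| = 8.

8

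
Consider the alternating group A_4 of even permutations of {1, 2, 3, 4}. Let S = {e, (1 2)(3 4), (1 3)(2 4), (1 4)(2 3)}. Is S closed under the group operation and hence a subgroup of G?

Yes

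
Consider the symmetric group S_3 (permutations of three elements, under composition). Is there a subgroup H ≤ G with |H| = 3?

3 | 6. A subgroup of order 3 is {e, (1 2 3), (1 3 2)}.

Yes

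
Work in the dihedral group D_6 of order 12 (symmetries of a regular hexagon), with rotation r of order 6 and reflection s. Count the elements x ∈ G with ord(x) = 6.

2

The elements of order 6 are: r, r^5.
That's 2.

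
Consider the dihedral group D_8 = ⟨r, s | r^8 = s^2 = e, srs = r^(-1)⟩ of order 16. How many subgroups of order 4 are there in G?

5

|G| = 16 and 4 | 16, so subgroups of order 4 are possible by Lagrange.
The subgroups of order 4 are: {e, r^2, r^4, r^6}; {e, r^4, r^2s, r^6s}; {e, r^4, r^3s, r^7s}; {e, r^4, s, r^4s}; … (5 in all).
So G has 5 subgroups of order 4.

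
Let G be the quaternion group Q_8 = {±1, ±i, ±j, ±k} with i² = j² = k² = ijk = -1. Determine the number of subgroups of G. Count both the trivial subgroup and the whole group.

6

|G| = 8, so by Lagrange every subgroup order divides 8. Divisors: 1, 2, 4, 8.
Subgroups by order — order 1: 1; order 2: 1; order 4: 3; order 8: 1.
Total: 1 + 1 + 3 + 1 = 6.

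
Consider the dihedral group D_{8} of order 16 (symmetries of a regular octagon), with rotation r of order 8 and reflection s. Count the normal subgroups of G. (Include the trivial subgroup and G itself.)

G has 19 subgroups. Checking conjugation-invariance by order — order 1: 1/1 normal; order 2: 1/9 normal; order 4: 1/5 normal; order 8: 3/3 normal; order 16: 1/1 normal.
Total normal subgroups: 7.

7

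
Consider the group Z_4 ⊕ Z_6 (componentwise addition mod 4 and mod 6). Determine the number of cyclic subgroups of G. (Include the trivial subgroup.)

A cyclic subgroup of order d is generated by each of its φ(d) elements of order d, so the cyclic subgroups of order d number (#elements of order d)/φ(d).
Cyclic subgroups by order — order 1: 1; order 2: 3; order 3: 1; order 4: 2; order 6: 3; order 12: 2.
Total: 12.

12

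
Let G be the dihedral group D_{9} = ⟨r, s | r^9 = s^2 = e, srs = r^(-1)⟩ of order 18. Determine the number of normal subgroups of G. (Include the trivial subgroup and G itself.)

G has 16 subgroups. Checking conjugation-invariance by order — order 1: 1/1 normal; order 2: 0/9 normal; order 3: 1/1 normal; order 6: 0/3 normal; order 9: 1/1 normal; order 18: 1/1 normal.
Total normal subgroups: 4.

4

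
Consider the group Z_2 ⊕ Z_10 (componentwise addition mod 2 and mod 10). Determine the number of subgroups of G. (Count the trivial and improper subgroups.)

|G| = 20, so by Lagrange every subgroup order divides 20. Divisors: 1, 2, 4, 5, 10, 20.
Subgroups by order — order 1: 1; order 2: 3; order 4: 1; order 5: 1; order 10: 3; order 20: 1.
Total: 1 + 3 + 1 + 1 + 3 + 1 = 10.

10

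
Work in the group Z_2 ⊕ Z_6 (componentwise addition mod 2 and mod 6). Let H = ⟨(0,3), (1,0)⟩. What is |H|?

|⟨(0,3)⟩| = 2 and |⟨(1,0)⟩| = 2, so |H| is a multiple of lcm(2, 2) = 2 and divides |G| = 12.
Closing under the operation: H = {(0,0), (0,3), (1,0), (1,3)}, so |H| = 4.

4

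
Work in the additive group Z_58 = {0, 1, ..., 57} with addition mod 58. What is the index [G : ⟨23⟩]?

|⟨23⟩| = 58 and |G| = 58.
By Lagrange, [G : H] = |G|/|H| = 58/58 = 1.

1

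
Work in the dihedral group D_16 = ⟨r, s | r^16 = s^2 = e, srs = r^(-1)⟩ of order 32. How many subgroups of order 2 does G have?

|G| = 32 and 2 | 32, so subgroups of order 2 are possible by Lagrange.
The subgroups of order 2 are: {e, r^10s}; {e, r^11s}; {e, r^12s}; {e, r^13s}; … (17 in all).
So G has 17 subgroups of order 2.

17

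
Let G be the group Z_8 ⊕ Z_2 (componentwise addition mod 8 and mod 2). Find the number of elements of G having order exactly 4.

An element (a,b) has order lcm(ord(a), ord(b)); count pairs with lcm equal to 4.
Enumerating gives 4 such elements.

4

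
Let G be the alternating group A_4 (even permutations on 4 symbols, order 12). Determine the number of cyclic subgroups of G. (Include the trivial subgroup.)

8

A cyclic subgroup of order d is generated by each of its φ(d) elements of order d, so the cyclic subgroups of order d number (#elements of order d)/φ(d).
Cyclic subgroups by order — order 1: 1; order 2: 3; order 3: 4.
Total: 8.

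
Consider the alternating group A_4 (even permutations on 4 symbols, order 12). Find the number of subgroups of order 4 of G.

|G| = 12 and 4 | 12, so subgroups of order 4 are possible by Lagrange.
The subgroups of order 4 are: {e, (1 2)(3 4), (1 3)(2 4), (1 4)(2 3)}.
So G has 1 subgroup of order 4.

1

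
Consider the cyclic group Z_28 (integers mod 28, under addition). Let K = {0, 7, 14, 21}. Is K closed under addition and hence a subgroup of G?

Yes

|K| = 4 divides |G| = 28, consistent with Lagrange.
K contains the identity, every element's inverse is in K, and K is closed under +: it is a subgroup.
In fact K = ⟨21⟩.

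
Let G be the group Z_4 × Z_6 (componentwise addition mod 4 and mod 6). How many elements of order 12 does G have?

8

An element (a,b) has order lcm(ord(a), ord(b)); count pairs with lcm equal to 12.
Enumerating gives 8 such elements.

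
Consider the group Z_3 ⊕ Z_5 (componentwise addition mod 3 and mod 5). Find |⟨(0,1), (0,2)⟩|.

5

|⟨(0,1)⟩| = 5 and |⟨(0,2)⟩| = 5, so |H| is a multiple of lcm(5, 5) = 5 and divides |G| = 15.
Closing under the operation: H = {(0,0), (0,1), (0,2), (0,3), (0,4)}, so |H| = 5.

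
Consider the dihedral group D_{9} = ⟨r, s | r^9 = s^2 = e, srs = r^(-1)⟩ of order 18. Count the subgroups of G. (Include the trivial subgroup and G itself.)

|G| = 18, so by Lagrange every subgroup order divides 18. Divisors: 1, 2, 3, 6, 9, 18.
Subgroups by order — order 1: 1; order 2: 9; order 3: 1; order 6: 3; order 9: 1; order 18: 1.
Total: 1 + 9 + 1 + 3 + 1 + 1 = 16.

16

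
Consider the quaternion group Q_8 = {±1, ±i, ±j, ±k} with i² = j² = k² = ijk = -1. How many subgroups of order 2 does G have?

1

|G| = 8 and 2 | 8, so subgroups of order 2 are possible by Lagrange.
The subgroups of order 2 are: {1, -1}.
So G has 1 subgroup of order 2.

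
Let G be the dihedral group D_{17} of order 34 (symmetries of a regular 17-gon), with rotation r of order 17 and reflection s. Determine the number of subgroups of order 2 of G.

17

|G| = 34 and 2 | 34, so subgroups of order 2 are possible by Lagrange.
The subgroups of order 2 are: {e, r^10s}; {e, r^11s}; {e, r^12s}; {e, r^13s}; … (17 in all).
So G has 17 subgroups of order 2.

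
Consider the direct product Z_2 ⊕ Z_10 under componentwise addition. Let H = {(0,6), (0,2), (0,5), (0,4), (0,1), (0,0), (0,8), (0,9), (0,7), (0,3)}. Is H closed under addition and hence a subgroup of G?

Yes

|H| = 10 divides |G| = 20, consistent with Lagrange.
H contains the identity, every element's inverse is in H, and H is closed under +: it is a subgroup.
In fact H = ⟨(0,1)⟩.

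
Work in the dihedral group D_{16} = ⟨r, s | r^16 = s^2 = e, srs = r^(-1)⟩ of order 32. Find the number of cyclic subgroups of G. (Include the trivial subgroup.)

21

Group the elements of G by the cyclic subgroup they generate; each cyclic subgroup of order d accounts for φ(d) elements.
Cyclic subgroups by order — order 1: 1; order 2: 17; order 4: 1; order 8: 1; order 16: 1.
Total: 21.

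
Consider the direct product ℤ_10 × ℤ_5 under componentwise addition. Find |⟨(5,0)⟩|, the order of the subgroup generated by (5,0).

2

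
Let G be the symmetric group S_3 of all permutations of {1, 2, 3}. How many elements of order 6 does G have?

0

No element of G has order 6 (even though 6 | 6).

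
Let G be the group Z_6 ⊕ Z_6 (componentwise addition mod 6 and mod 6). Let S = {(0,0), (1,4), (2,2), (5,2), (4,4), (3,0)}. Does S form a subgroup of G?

Yes

|S| = 6 divides |G| = 36, consistent with Lagrange.
S contains the identity, every element's inverse is in S, and S is closed under +: it is a subgroup.
In fact S = ⟨(5,2)⟩.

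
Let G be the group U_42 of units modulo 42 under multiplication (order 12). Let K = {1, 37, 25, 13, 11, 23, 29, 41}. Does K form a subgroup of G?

No

|K| = 8 does not divide |G| = 12, so by Lagrange K is not a subgroup.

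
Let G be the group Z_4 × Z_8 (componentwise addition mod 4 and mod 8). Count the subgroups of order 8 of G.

7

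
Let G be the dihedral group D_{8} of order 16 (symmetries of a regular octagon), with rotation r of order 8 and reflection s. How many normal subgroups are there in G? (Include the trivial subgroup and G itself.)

7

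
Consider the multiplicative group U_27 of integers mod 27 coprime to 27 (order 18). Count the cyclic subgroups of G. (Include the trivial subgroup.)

6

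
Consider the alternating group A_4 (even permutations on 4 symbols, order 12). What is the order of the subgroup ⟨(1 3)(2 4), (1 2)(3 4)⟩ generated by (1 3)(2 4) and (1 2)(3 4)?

4

|⟨(1 3)(2 4)⟩| = 2 and |⟨(1 2)(3 4)⟩| = 2, so |H| is a multiple of lcm(2, 2) = 2 and divides |G| = 12.
Closing under the operation: H = {e, (1 2)(3 4), (1 3)(2 4), (1 4)(2 3)}, so |H| = 4.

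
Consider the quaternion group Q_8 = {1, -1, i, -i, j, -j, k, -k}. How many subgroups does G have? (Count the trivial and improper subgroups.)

6

|G| = 8, so by Lagrange every subgroup order divides 8. Divisors: 1, 2, 4, 8.
Subgroups by order — order 1: 1; order 2: 1; order 4: 3; order 8: 1.
Total: 1 + 1 + 3 + 1 = 6.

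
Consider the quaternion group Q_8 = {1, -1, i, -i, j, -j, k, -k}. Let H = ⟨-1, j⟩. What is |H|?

4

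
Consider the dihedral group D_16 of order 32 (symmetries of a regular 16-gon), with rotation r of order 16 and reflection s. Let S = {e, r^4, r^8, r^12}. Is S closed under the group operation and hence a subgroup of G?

Yes

|S| = 4 divides |G| = 32, consistent with Lagrange.
S contains the identity, every element's inverse is in S, and S is closed under ·: it is a subgroup.
In fact S = ⟨r^12⟩.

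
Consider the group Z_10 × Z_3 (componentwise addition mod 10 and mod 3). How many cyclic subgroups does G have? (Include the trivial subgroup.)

8

Group the elements of G by the cyclic subgroup they generate; each cyclic subgroup of order d accounts for φ(d) elements.
Cyclic subgroups by order — order 1: 1; order 2: 1; order 3: 1; order 5: 1; order 6: 1; order 10: 1; order 15: 1; order 30: 1.
Total: 8.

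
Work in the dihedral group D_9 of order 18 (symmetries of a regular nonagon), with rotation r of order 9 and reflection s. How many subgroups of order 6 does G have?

3

|G| = 18 and 6 | 18, so subgroups of order 6 are possible by Lagrange.
The subgroups of order 6 are: {e, r^3, r^6, r^2s, r^5s, r^8s}; {e, r^3, r^6, s, r^3s, r^6s}; {e, r^3, r^6, rs, r^4s, r^7s}.
So G has 3 subgroups of order 6.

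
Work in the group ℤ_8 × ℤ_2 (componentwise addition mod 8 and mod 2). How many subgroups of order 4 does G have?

|G| = 16 and 4 | 16, so subgroups of order 4 are possible by Lagrange.
The subgroups of order 4 are: {(0,0), (0,1), (4,0), (4,1)}; {(0,0), (2,0), (4,0), (6,0)}; {(0,0), (2,1), (4,0), (6,1)}.
So G has 3 subgroups of order 4.

3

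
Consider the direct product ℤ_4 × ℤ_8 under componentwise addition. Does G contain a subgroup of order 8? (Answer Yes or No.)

8 | 32. A subgroup of order 8 is {(0,0), (0,1), (0,2), (0,3), (0,4), (0,5), (0,6), (0,7)}.

Yes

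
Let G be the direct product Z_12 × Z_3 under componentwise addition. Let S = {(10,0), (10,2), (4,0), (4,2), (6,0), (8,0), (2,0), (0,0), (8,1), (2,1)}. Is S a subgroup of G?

No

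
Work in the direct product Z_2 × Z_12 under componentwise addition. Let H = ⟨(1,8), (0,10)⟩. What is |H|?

12

|⟨(1,8)⟩| = 6 and |⟨(0,10)⟩| = 6, so |H| is a multiple of lcm(6, 6) = 6 and divides |G| = 24.
Closing under the operation: H = {(0,0), (0,2), (0,4), (0,6), (0,8), (0,10), (1,0), (1,2), (1,4), (1,6), (1,8), (1,10)}, so |H| = 12.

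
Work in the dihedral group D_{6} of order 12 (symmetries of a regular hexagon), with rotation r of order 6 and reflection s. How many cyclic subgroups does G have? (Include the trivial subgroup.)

A cyclic subgroup of order d is generated by each of its φ(d) elements of order d, so the cyclic subgroups of order d number (#elements of order d)/φ(d).
Cyclic subgroups by order — order 1: 1; order 2: 7; order 3: 1; order 6: 1.
Total: 10.

10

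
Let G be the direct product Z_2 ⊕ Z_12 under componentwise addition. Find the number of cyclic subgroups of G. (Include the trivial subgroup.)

12

A cyclic subgroup of order d is generated by each of its φ(d) elements of order d, so the cyclic subgroups of order d number (#elements of order d)/φ(d).
Cyclic subgroups by order — order 1: 1; order 2: 3; order 3: 1; order 4: 2; order 6: 3; order 12: 2.
Total: 12.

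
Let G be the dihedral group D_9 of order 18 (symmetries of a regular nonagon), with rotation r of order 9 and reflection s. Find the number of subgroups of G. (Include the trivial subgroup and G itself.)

|G| = 18, so by Lagrange every subgroup order divides 18. Divisors: 1, 2, 3, 6, 9, 18.
Subgroups by order — order 1: 1; order 2: 9; order 3: 1; order 6: 3; order 9: 1; order 18: 1.
Total: 1 + 9 + 1 + 3 + 1 + 1 = 16.

16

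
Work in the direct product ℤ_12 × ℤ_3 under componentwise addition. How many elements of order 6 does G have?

An element (a,b) has order lcm(ord(a), ord(b)); count pairs with lcm equal to 6.
Enumerating gives 8 such elements.

8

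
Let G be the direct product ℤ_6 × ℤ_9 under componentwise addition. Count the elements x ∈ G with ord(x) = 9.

An element (a,b) has order lcm(ord(a), ord(b)); count pairs with lcm equal to 9.
Enumerating gives 18 such elements.

18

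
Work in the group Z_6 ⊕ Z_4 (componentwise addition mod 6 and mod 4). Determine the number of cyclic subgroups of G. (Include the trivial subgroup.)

12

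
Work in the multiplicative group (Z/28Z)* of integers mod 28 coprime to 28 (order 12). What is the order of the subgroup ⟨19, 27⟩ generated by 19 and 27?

|⟨19⟩| = 6 and |⟨27⟩| = 2, so |H| is a multiple of lcm(6, 2) = 6 and divides |G| = 12.
Closing under the operation: H = {1, 3, 9, 19, 25, 27}, so |H| = 6.

6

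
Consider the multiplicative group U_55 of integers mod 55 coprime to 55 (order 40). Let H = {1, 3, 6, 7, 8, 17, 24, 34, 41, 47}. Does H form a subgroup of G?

3 ∈ H but its inverse 37 ∉ H, so H is not a subgroup.

No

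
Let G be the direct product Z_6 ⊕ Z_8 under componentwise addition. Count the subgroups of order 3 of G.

1

|G| = 48 and 3 | 48, so subgroups of order 3 are possible by Lagrange.
The subgroups of order 3 are: {(0,0), (2,0), (4,0)}.
So G has 1 subgroup of order 3.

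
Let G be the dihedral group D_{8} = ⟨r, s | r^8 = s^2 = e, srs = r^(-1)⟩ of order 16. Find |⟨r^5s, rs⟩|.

|⟨r^5s⟩| = 2 and |⟨rs⟩| = 2, so |H| is a multiple of lcm(2, 2) = 2 and divides |G| = 16.
Closing under the operation: H = {e, r^4, rs, r^5s}, so |H| = 4.

4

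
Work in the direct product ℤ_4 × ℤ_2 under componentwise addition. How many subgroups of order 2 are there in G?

|G| = 8 and 2 | 8, so subgroups of order 2 are possible by Lagrange.
The subgroups of order 2 are: {(0,0), (0,1)}; {(0,0), (2,0)}; {(0,0), (2,1)}.
So G has 3 subgroups of order 2.

3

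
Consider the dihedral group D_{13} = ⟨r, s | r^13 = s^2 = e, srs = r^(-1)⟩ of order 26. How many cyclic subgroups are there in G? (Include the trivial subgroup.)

15

A cyclic subgroup of order d is generated by each of its φ(d) elements of order d, so the cyclic subgroups of order d number (#elements of order d)/φ(d).
Cyclic subgroups by order — order 1: 1; order 2: 13; order 13: 1.
Total: 15.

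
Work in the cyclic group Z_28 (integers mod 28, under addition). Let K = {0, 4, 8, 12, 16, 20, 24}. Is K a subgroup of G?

|K| = 7 divides |G| = 28, consistent with Lagrange.
K contains the identity, every element's inverse is in K, and K is closed under +: it is a subgroup.
In fact K = ⟨16⟩.

Yes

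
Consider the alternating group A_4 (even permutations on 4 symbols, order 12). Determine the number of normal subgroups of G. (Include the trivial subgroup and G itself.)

G has 10 subgroups. Checking conjugation-invariance by order — order 1: 1/1 normal; order 2: 0/3 normal; order 3: 0/4 normal; order 4: 1/1 normal; order 12: 1/1 normal.
Total normal subgroups: 3.

3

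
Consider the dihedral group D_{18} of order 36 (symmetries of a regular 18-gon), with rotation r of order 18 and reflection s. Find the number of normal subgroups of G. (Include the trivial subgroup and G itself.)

9

G has 45 subgroups. Checking conjugation-invariance by order — order 1: 1/1 normal; order 2: 1/19 normal; order 3: 1/1 normal; order 4: 0/9 normal; order 6: 1/7 normal; order 9: 1/1 normal; order 12: 0/3 normal; order 18: 3/3 normal; order 36: 1/1 normal.
Total normal subgroups: 9.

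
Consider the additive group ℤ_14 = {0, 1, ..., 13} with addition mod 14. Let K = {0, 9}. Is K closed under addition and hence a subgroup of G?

No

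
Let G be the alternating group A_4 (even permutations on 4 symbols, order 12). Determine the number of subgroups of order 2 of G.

3

|G| = 12 and 2 | 12, so subgroups of order 2 are possible by Lagrange.
The subgroups of order 2 are: {e, (1 2)(3 4)}; {e, (1 3)(2 4)}; {e, (1 4)(2 3)}.
So G has 3 subgroups of order 2.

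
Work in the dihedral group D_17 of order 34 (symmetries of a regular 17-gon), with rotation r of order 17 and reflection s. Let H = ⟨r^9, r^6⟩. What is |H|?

17

|⟨r^9⟩| = 17 and |⟨r^6⟩| = 17, so |H| is a multiple of lcm(17, 17) = 17 and divides |G| = 34.
Closing under the operation: H = {e, r, r^2, r^3, r^4, r^5, r^6, r^7, r^8, r^9, r^10, r^11, r^12, r^13, r^14, r^15, r^16}, so |H| = 17.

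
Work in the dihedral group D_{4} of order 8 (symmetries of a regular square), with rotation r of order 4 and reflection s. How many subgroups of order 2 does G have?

5

|G| = 8 and 2 | 8, so subgroups of order 2 are possible by Lagrange.
The subgroups of order 2 are: {e, r^2}; {e, r^2s}; {e, r^3s}; {e, rs}; … (5 in all).
So G has 5 subgroups of order 2.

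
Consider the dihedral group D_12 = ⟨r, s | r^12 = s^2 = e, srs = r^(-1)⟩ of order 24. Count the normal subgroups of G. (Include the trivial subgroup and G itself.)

G has 34 subgroups. Checking conjugation-invariance by order — order 1: 1/1 normal; order 2: 1/13 normal; order 3: 1/1 normal; order 4: 1/7 normal; order 6: 1/5 normal; order 8: 0/3 normal; order 12: 3/3 normal; order 24: 1/1 normal.
Total normal subgroups: 9.

9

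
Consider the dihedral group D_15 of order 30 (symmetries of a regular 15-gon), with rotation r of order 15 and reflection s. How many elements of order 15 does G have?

The elements of order 15 are: r, r^2, r^4, r^7, r^8, r^11, r^13, r^14.
That's 8.

8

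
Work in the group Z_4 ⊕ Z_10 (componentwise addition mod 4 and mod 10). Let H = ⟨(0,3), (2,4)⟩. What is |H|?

20

|⟨(0,3)⟩| = 10 and |⟨(2,4)⟩| = 10, so |H| is a multiple of lcm(10, 10) = 10 and divides |G| = 40.
Closing under the operation: H = {(0,0), (0,1), (0,2), (0,3), (0,4), (0,5), (0,6), (0,7), (0,8), (0,9), (2,0), (2,1), (2,2), (2,3), (2,4), (2,5), (2,6), (2,7), (2,8), (2,9)}, so |H| = 20.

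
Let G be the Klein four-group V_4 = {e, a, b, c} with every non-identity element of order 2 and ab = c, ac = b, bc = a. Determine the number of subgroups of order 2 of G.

3

|G| = 4 and 2 | 4, so subgroups of order 2 are possible by Lagrange.
The subgroups of order 2 are: {e, a}; {e, b}; {e, c}.
So G has 3 subgroups of order 2.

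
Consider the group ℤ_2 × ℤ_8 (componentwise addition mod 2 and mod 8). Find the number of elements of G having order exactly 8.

8

An element (a,b) has order lcm(ord(a), ord(b)); count pairs with lcm equal to 8.
Enumerating gives 8 such elements.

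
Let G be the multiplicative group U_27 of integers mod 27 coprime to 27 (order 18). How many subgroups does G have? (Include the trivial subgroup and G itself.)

|G| = 18, so by Lagrange every subgroup order divides 18. Divisors: 1, 2, 3, 6, 9, 18.
Subgroups by order — order 1: 1; order 2: 1; order 3: 1; order 6: 1; order 9: 1; order 18: 1.
Total: 1 + 1 + 1 + 1 + 1 + 1 = 6.

6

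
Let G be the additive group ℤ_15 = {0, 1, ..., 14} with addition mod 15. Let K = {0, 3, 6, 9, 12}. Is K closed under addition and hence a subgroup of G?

Yes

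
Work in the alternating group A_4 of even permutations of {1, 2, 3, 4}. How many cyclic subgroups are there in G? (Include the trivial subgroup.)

Group the elements of G by the cyclic subgroup they generate; each cyclic subgroup of order d accounts for φ(d) elements.
Cyclic subgroups by order — order 1: 1; order 2: 3; order 3: 4.
Total: 8.

8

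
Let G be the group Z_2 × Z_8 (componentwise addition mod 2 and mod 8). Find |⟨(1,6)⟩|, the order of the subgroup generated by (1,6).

The order of (1,6) in Z_2 × Z_8 is lcm(ord(1) in Z_2, ord(6) in Z_8).
ord(1) = 2 and ord(6) = 4, so |⟨(1,6)⟩| = lcm(2, 4) = 4.

4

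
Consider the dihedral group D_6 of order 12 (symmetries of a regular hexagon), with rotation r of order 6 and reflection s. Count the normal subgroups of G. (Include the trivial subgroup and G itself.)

7

G has 16 subgroups. Checking conjugation-invariance by order — order 1: 1/1 normal; order 2: 1/7 normal; order 3: 1/1 normal; order 4: 0/3 normal; order 6: 3/3 normal; order 12: 1/1 normal.
Total normal subgroups: 7.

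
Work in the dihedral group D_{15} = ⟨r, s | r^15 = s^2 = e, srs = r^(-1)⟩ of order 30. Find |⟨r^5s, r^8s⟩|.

|⟨r^5s⟩| = 2 and |⟨r^8s⟩| = 2, so |H| is a multiple of lcm(2, 2) = 2 and divides |G| = 30.
Closing under the operation: H = {e, r^3, r^6, r^9, r^12, r^2s, r^5s, r^8s, r^11s, r^14s}, so |H| = 10.

10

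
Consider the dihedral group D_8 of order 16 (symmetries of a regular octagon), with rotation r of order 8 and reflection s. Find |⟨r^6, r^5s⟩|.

8

|⟨r^6⟩| = 4 and |⟨r^5s⟩| = 2, so |H| is a multiple of lcm(4, 2) = 4 and divides |G| = 16.
Closing under the operation: H = {e, r^2, r^4, r^6, rs, r^3s, r^5s, r^7s}, so |H| = 8.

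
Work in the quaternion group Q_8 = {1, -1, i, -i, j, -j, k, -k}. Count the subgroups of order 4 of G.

|G| = 8 and 4 | 8, so subgroups of order 4 are possible by Lagrange.
The subgroups of order 4 are: {1, -1, i, -i}; {1, -1, j, -j}; {1, -1, k, -k}.
So G has 3 subgroups of order 4.

3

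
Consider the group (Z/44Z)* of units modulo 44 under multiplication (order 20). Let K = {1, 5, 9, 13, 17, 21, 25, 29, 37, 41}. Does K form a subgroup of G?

|K| = 10 divides |G| = 20, consistent with Lagrange.
K contains the identity, every element's inverse is in K, and K is closed under ·: it is a subgroup.
In fact K = ⟨41⟩.

Yes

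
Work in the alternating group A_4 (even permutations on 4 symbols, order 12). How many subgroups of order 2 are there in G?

|G| = 12 and 2 | 12, so subgroups of order 2 are possible by Lagrange.
The subgroups of order 2 are: {e, (1 2)(3 4)}; {e, (1 3)(2 4)}; {e, (1 4)(2 3)}.
So G has 3 subgroups of order 2.

3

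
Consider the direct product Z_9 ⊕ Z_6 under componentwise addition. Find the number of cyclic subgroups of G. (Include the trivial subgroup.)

16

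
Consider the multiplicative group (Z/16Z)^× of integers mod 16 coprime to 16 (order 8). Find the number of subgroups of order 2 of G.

3

|G| = 8 and 2 | 8, so subgroups of order 2 are possible by Lagrange.
The subgroups of order 2 are: {1, 15}; {1, 7}; {1, 9}.
So G has 3 subgroups of order 2.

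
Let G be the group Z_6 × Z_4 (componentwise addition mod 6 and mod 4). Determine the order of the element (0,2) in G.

2

The order of (0,2) in Z_6 × Z_4 is lcm(ord(0) in Z_6, ord(2) in Z_4).
ord(0) = 1 and ord(2) = 2, so |⟨(0,2)⟩| = lcm(1, 2) = 2.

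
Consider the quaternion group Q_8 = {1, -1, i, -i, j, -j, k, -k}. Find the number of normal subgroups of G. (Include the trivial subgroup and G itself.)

6

G has 6 subgroups. Checking conjugation-invariance by order — order 1: 1/1 normal; order 2: 1/1 normal; order 4: 3/3 normal; order 8: 1/1 normal.
Total normal subgroups: 6.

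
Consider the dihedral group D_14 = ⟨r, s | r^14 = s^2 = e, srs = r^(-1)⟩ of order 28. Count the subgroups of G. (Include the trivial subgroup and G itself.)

28

|G| = 28, so by Lagrange every subgroup order divides 28. Divisors: 1, 2, 4, 7, 14, 28.
Subgroups by order — order 1: 1; order 2: 15; order 4: 7; order 7: 1; order 14: 3; order 28: 1.
Total: 1 + 15 + 7 + 1 + 3 + 1 = 28.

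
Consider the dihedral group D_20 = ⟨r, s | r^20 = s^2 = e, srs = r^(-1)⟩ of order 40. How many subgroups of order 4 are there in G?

|G| = 40 and 4 | 40, so subgroups of order 4 are possible by Lagrange.
The subgroups of order 4 are: {e, r^10, s, r^10s}; {e, r^10, rs, r^11s}; {e, r^10, r^2s, r^12s}; {e, r^10, r^3s, r^13s}; … (11 in all).
So G has 11 subgroups of order 4.

11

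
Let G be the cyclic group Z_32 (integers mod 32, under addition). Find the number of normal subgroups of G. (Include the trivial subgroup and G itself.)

G is abelian, so every subgroup is normal.
G has 6 subgroups in total, hence 6 normal subgroups.

6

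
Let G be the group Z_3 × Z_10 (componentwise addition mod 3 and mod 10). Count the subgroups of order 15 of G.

1

|G| = 30 and 15 | 30, so subgroups of order 15 are possible by Lagrange.
The subgroups of order 15 are: {(0,0), (0,2), (0,4), (0,6), (0,8), (1,0), (1,2), (1,4), (1,6), (1,8), (2,0), (2,2), (2,4), (2,6), (2,8)}.
So G has 1 subgroup of order 15.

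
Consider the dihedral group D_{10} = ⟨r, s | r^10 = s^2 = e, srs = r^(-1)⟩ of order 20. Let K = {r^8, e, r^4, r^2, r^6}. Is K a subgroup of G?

|K| = 5 divides |G| = 20, consistent with Lagrange.
K contains the identity, every element's inverse is in K, and K is closed under ·: it is a subgroup.
In fact K = ⟨r^4⟩.

Yes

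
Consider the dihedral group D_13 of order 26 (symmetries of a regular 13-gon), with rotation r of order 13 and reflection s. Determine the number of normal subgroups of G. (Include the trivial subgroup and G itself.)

G has 16 subgroups. Checking conjugation-invariance by order — order 1: 1/1 normal; order 2: 0/13 normal; order 13: 1/1 normal; order 26: 1/1 normal.
Total normal subgroups: 3.

3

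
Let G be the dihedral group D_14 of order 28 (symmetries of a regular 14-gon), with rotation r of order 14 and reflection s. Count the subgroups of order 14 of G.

|G| = 28 and 14 | 28, so subgroups of order 14 are possible by Lagrange.
The subgroups of order 14 are: {e, r, r^2, r^3, r^4, r^5, r^6, r^7, r^8, r^9, r^10, r^11, r^12, r^13}; {e, r^2, r^4, r^6, r^8, r^10, r^12, s, r^2s, r^4s, r^6s, r^8s, r^10s, r^12s}; {e, r^2, r^4, r^6, r^8, r^10, r^12, rs, r^3s, r^5s, r^7s, r^9s, r^11s, r^13s}.
So G has 3 subgroups of order 14.

3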